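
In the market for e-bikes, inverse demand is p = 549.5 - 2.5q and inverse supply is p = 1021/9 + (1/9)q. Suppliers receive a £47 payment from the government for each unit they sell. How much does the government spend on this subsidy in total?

Pre-subsidy: 549.5 - 2.5q = 1021/9 + (1/9)q gives q* = 167 and p* = 132.
With the subsidy, sellers receive ps = pb + 47 for each unit, where pb is the price buyers pay.
On the curves, pb = 549.5 - 2.5q and ps = 1021/9 + (1/9)q; the wedge ps − pb = 47 gives 1021/9 + (1/9)q − (549.5 - 2.5q) = 47, so q' = 185.
Then pb = 549.5 − 2.5·185 = 87 and ps = 1021/9 + (1/9)·185 = 134.
Government outlay = subsidy × quantity = 47 × 185 = 8695.

Government cost = £8695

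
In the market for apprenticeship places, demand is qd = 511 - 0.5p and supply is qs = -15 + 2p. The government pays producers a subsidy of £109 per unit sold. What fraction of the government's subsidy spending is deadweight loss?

Pre-subsidy: 511 - 0.5p = -15 + 2p gives p* = 210.4, q* = 405.8.
With the subsidy, sellers receive ps = pb + 109 for each unit, where pb is the price buyers pay.
Supply in terms of pb becomes qs = -15 + 2(pb + 109) = 203 + 2pb. Setting this equal to demand: 511 - 0.5pb = 203 + 2pb, so pb = 123.2.
Sellers receive ps = 123.2 + 109 = 232.2; q' = 511 − 0.5·123.2 = 449.4.
ΔCS = ½(405.8 + 449.4)(210.4 − 123.2) = 37286.72; ΔPS = ½(405.8 + 449.4)(232.2 − 210.4) = 9321.68.
Government spending = 109 × 449.4 = 48984.6.
DWL = ½ × 109 × (449.4 − 405.8) = 2376.2; fraction = 2376.2 / 48984.6 = 109/2247.

DWL / government spending = 109/2247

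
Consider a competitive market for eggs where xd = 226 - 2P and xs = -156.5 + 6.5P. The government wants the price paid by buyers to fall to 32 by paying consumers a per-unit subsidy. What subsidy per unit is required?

Required subsidy s = 17 per unit

At a buyer price of 32, quantity demanded is 226 − 2·32 = 162.
Sellers supply 162 only when they receive Ps with -156.5 + 6.5·Ps = 162, i.e. Ps = 49.
s = Ps − Pb = 49 − 32 = 17.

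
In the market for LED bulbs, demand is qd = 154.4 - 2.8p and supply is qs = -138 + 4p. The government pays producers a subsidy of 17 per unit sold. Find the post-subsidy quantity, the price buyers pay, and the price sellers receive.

Pre-subsidy: 154.4 - 2.8p = -138 + 4p gives p* = 43, q* = 34.
With the subsidy, sellers receive ps = pb + 17 for each unit, where pb is the price buyers pay.
Supply in terms of pb becomes qs = -138 + 4(pb + 17) = -70 + 4pb. Setting this equal to demand: 154.4 - 2.8pb = -70 + 4pb, so pb = 33.
Sellers receive ps = 33 + 17 = 50; q' = 154.4 − 2.8·33 = 62.

q' = 62; buyers pay 33; sellers receive 50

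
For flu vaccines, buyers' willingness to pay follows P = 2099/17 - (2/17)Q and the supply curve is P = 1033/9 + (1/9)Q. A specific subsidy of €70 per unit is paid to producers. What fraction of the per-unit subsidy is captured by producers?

Producer share = 17/35

Pre-subsidy: 2099/17 - (2/17)Q = 1033/9 + (1/9)Q gives Q* = 38 and P* = 119.
With the subsidy, sellers receive Ps = Pb + 70 for each unit, where Pb is the price buyers pay.
On the curves, Pb = 2099/17 - (2/17)Q and Ps = 1033/9 + (1/9)Q; the wedge Ps − Pb = 70 gives 1033/9 + (1/9)Q − (2099/17 - (2/17)Q) = 70, so Q' = 344.
Then Pb = 2099/17 − (2/17)·344 = 83 and Ps = 1033/9 + (1/9)·344 = 153.
Buyers' price falls by P* − Pb = 119 − 83 = 36; sellers' price rises by Ps − P* = 153 − 119 = 34.
So producers capture 34/70 = 17/35 of each unit of subsidy.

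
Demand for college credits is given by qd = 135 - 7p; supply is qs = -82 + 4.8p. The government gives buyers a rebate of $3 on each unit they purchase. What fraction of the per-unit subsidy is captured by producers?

Pre-subsidy: 135 - 7p = -82 + 4.8p gives p* = 1085/59, q* = 370/59.
With the rebate, buyers effectively pay pb = ps − 3, where ps is the price sellers receive.
Demand in terms of ps becomes qd = 135 − 7(ps − 3) = 156 - 7ps. Setting this equal to supply: 156 - 7ps = -82 + 4.8ps, so ps = 1190/59.
Buyers pay pb = 1190/59 − 3 = 1013/59; q' = -82 + 4.8·(1190/59) = 874/59.
Buyers' price falls by p* − pb = 1085/59 − 1013/59 = 72/59; sellers' price rises by ps − p* = 1190/59 − 1085/59 = 105/59.
So producers capture (105/59)/3 = 35/59 of each unit of subsidy.

Producer share = 35/59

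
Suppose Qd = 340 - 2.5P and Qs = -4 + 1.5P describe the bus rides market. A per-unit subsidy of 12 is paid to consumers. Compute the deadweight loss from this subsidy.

Pre-subsidy: 340 - 2.5P = -4 + 1.5P gives P* = 86, Q* = 125.
With the rebate, buyers effectively pay Pb = Ps − 12, where Ps is the price sellers receive.
Demand in terms of Ps becomes Qd = 340 − 2.5(Ps − 12) = 370 - 2.5Ps. Setting this equal to supply: 370 - 2.5Ps = -4 + 1.5Ps, so Ps = 93.5.
Buyers pay Pb = 93.5 − 12 = 81.5; Q' = -4 + 1.5·93.5 = 136.25.
The subsidy expands output by 136.25 − 125 = 11.25 past the efficient level; on those units the gap between marginal cost and willingness to pay runs from 0 up to 12.
DWL = ½ × 12 × 11.25 = 67.5.

Deadweight loss = 67.5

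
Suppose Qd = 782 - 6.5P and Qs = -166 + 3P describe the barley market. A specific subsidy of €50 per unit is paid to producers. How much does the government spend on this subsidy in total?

Government cost = €11800

Pre-subsidy: 782 - 6.5P = -166 + 3P gives P* = 1896/19, Q* = 2534/19.
With the subsidy, sellers receive Ps = Pb + 50 for each unit, where Pb is the price buyers pay.
Supply in terms of Pb becomes Qs = -166 + 3(Pb + 50) = -16 + 3Pb. Setting this equal to demand: 782 - 6.5Pb = -16 + 3Pb, so Pb = 84.
Sellers receive Ps = 84 + 50 = 134; Q' = 782 − 6.5·84 = 236.
Government outlay = subsidy × quantity = 50 × 236 = 11800.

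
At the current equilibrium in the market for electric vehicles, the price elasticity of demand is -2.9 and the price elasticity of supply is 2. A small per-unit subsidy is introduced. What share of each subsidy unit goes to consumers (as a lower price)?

Consumer share = 20/49

For a small subsidy around the equilibrium, the benefit split depends on the relative slopes, which at a point are proportional to the elasticities.
Buyer share = εs/(εs + |εd|) = 2/(2 + 2.9) = 20/49; seller share = |εd|/(εs + |εd|) = 29/49.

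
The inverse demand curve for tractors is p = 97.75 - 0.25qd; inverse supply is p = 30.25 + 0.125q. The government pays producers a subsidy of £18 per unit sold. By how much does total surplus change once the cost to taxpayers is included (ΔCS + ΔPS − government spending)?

Pre-subsidy: 97.75 - 0.25q = 30.25 + 0.125q gives q* = 180 and p* = 52.75.
With the subsidy, sellers receive ps = pb + 18 for each unit, where pb is the price buyers pay.
On the curves, pb = 97.75 - 0.25q and ps = 30.25 + 0.125q; the wedge ps − pb = 18 gives 30.25 + 0.125q − (97.75 - 0.25q) = 18, so q' = 228.
Then pb = 97.75 − 0.25·228 = 40.75 and ps = 30.25 + 0.125·228 = 58.75.
ΔCS = ½(180 + 228)(52.75 − 40.75) = 2448; ΔPS = ½(180 + 228)(58.75 − 52.75) = 1224.
Government spending = 18 × 228 = 4104.
Net change = 2448 + 1224 − 4104 = -432. The loss equals the DWL triangle ½·18·48.

Net change in total surplus = -£432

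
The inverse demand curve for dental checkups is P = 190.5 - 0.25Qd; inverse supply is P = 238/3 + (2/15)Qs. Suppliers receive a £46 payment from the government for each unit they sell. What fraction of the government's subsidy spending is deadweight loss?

Pre-subsidy: 190.5 - 0.25Q = 238/3 + (2/15)Q gives Q* = 290 and P* = 118.
With the subsidy, sellers receive Ps = Pb + 46 for each unit, where Pb is the price buyers pay.
On the curves, Pb = 190.5 - 0.25Q and Ps = 238/3 + (2/15)Q; the wedge Ps − Pb = 46 gives 238/3 + (2/15)Q − (190.5 - 0.25Q) = 46, so Q' = 410.
Then Pb = 190.5 − 0.25·410 = 88 and Ps = 238/3 + (2/15)·410 = 134.
ΔCS = ½(290 + 410)(118 − 88) = 10500; ΔPS = ½(290 + 410)(134 − 118) = 5600.
Government spending = 46 × 410 = 18860.
DWL = ½ × 46 × (410 − 290) = 2760; fraction = 2760 / 18860 = 6/41.

DWL / government spending = 6/41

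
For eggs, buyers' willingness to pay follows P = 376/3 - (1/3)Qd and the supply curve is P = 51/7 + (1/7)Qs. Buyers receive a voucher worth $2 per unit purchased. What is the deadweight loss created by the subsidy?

Deadweight loss = $4.2

Pre-subsidy: 376/3 - (1/3)Q = 51/7 + (1/7)Q gives Q* = 247.9 and P* = 42.7.
With the rebate, buyers effectively pay Pb = Ps − 2, where Ps is the price sellers receive.
On the curves, Pb = 376/3 - (1/3)Q and Ps = 51/7 + (1/7)Q; the wedge Ps − Pb = 2 gives 51/7 + (1/7)Q − (376/3 - (1/3)Q) = 2, so Q' = 252.1.
Then Pb = 376/3 − (1/3)·252.1 = 41.3 and Ps = 51/7 + (1/7)·252.1 = 43.3.
The subsidy expands output by 252.1 − 247.9 = 4.2 past the efficient level; on those units the gap between marginal cost and willingness to pay runs from 0 up to 2.
DWL = ½ × 2 × 4.2 = 4.2.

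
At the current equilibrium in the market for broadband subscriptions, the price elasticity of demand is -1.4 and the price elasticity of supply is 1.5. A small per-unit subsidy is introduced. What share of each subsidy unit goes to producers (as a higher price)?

Producer share = 14/29

For a small subsidy around the equilibrium, the benefit split depends on the relative slopes, which at a point are proportional to the elasticities.
Buyer share = εs/(εs + |εd|) = 1.5/(1.5 + 1.4) = 15/29; seller share = |εd|/(εs + |εd|) = 14/29.
So producers capture 14/29 of the subsidy.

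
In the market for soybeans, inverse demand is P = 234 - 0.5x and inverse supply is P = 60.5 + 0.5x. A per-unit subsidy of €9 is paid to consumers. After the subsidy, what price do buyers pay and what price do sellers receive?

Pre-subsidy: 234 - 0.5x = 60.5 + 0.5x gives x* = 173.5 and P* = 147.25.
With the rebate, buyers effectively pay Pb = Ps − 9, where Ps is the price sellers receive.
On the curves, Pb = 234 - 0.5x and Ps = 60.5 + 0.5x; the wedge Ps − Pb = 9 gives 60.5 + 0.5x − (234 - 0.5x) = 9, so x' = 182.5.
Then Pb = 234 − 0.5·182.5 = 142.75 and Ps = 60.5 + 0.5·182.5 = 151.75.

Buyers pay €142.75; sellers receive €151.75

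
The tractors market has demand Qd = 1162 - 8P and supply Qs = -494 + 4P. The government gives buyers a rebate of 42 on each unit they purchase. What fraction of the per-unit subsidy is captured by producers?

Pre-subsidy: 1162 - 8P = -494 + 4P gives P* = 138, Q* = 58.
With the rebate, buyers effectively pay Pb = Ps − 42, where Ps is the price sellers receive.
Demand in terms of Ps becomes Qd = 1162 − 8(Ps − 42) = 1498 - 8Ps. Setting this equal to supply: 1498 - 8Ps = -494 + 4Ps, so Ps = 166.
Buyers pay Pb = 166 − 42 = 124; Q' = -494 + 4·166 = 170.
Buyers' price falls by P* − Pb = 138 − 124 = 14; sellers' price rises by Ps − P* = 166 − 138 = 28.
So producers capture 28/42 = 2/3 of each unit of subsidy.

Producer share = 2/3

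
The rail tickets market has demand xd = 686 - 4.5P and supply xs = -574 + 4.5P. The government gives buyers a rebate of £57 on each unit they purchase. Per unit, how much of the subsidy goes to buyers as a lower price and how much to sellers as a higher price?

Pre-subsidy: 686 - 4.5P = -574 + 4.5P gives P* = 140, x* = 56.
With the rebate, buyers effectively pay Pb = Ps − 57, where Ps is the price sellers receive.
Demand in terms of Ps becomes xd = 686 − 4.5(Ps − 57) = 942.5 - 4.5Ps. Setting this equal to supply: 942.5 - 4.5Ps = -574 + 4.5Ps, so Ps = 168.5.
Buyers pay Pb = 168.5 − 57 = 111.5; x' = -574 + 4.5·168.5 = 184.25.
Buyers' price falls by P* − Pb = 140 − 111.5 = 28.5; sellers' price rises by Ps − P* = 168.5 − 140 = 28.5.

Buyers gain £28.5 per unit; sellers gain £28.5 per unit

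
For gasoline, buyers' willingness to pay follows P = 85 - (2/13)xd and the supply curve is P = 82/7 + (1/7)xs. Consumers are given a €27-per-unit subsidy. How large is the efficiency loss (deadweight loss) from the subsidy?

Pre-subsidy: 85 - (2/13)x = 82/7 + (1/7)x gives x* = 247 and P* = 47.
With the rebate, buyers effectively pay Pb = Ps − 27, where Ps is the price sellers receive.
On the curves, Pb = 85 - (2/13)x and Ps = 82/7 + (1/7)x; the wedge Ps − Pb = 27 gives 82/7 + (1/7)x − (85 - (2/13)x) = 27, so x' = 338.
Then Pb = 85 − (2/13)·338 = 33 and Ps = 82/7 + (1/7)·338 = 60.
The subsidy expands output by 338 − 247 = 91 past the efficient level; on those units the gap between marginal cost and willingness to pay runs from 0 up to 27.
DWL = ½ × 27 × 91 = 1228.5.

Deadweight loss = €1228.5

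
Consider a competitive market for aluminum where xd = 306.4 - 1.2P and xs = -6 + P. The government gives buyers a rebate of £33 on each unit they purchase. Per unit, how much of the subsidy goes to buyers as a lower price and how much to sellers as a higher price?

Buyers gain £15 per unit; sellers gain £18 per unit

Pre-subsidy: 306.4 - 1.2P = -6 + P gives P* = 142, x* = 136.
With the rebate, buyers effectively pay Pb = Ps − 33, where Ps is the price sellers receive.
Demand in terms of Ps becomes xd = 306.4 − 1.2(Ps − 33) = 346 - 1.2Ps. Setting this equal to supply: 346 - 1.2Ps = -6 + Ps, so Ps = 160.
Buyers pay Pb = 160 − 33 = 127; x' = -6 + 1·160 = 154.
Buyers' price falls by P* − Pb = 142 − 127 = 15; sellers' price rises by Ps − P* = 160 − 142 = 18.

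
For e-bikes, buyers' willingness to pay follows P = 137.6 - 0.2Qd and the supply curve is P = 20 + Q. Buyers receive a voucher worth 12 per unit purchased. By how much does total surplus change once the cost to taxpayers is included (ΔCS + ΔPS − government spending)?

Pre-subsidy: 137.6 - 0.2Q = 20 + Q gives Q* = 98 and P* = 118.
With the rebate, buyers effectively pay Pb = Ps − 12, where Ps is the price sellers receive.
On the curves, Pb = 137.6 - 0.2Q and Ps = 20 + Q; the wedge Ps − Pb = 12 gives 20 + Q − (137.6 - 0.2Q) = 12, so Q' = 108.
Then Pb = 137.6 − 0.2·108 = 116 and Ps = 20 + 1·108 = 128.
ΔCS = ½(98 + 108)(118 − 116) = 206; ΔPS = ½(98 + 108)(128 − 118) = 1030.
Government spending = 12 × 108 = 1296.
Net change = 206 + 1030 − 1296 = -60. The loss equals the DWL triangle ½·12·10.

Net change in total surplus = -60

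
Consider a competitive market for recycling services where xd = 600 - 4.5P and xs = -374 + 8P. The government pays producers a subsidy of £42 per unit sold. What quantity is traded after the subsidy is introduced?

Pre-subsidy: 600 - 4.5P = -374 + 8P gives P* = 77.92, x* = 249.36.
With the subsidy, sellers receive Ps = Pb + 42 for each unit, where Pb is the price buyers pay.
Supply in terms of Pb becomes xs = -374 + 8(Pb + 42) = -38 + 8Pb. Setting this equal to demand: 600 - 4.5Pb = -38 + 8Pb, so Pb = 51.04.
Sellers receive Ps = 51.04 + 42 = 93.04; x' = 600 − 4.5·51.04 = 370.32.

x' = 370.32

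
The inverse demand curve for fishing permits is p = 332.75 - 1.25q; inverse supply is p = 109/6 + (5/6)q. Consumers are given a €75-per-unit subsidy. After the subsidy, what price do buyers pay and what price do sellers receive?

Pre-subsidy: 332.75 - 1.25q = 109/6 + (5/6)q gives q* = 151 and p* = 144.
With the rebate, buyers effectively pay pb = ps − 75, where ps is the price sellers receive.
On the curves, pb = 332.75 - 1.25q and ps = 109/6 + (5/6)q; the wedge ps − pb = 75 gives 109/6 + (5/6)q − (332.75 - 1.25q) = 75, so q' = 187.
Then pb = 332.75 − 1.25·187 = 99 and ps = 109/6 + (5/6)·187 = 174.

Buyers pay €99; sellers receive €174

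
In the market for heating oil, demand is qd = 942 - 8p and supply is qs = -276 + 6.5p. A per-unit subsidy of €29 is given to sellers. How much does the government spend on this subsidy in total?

Pre-subsidy: 942 - 8p = -276 + 6.5p gives p* = 84, q* = 270.
With the subsidy, sellers receive ps = pb + 29 for each unit, where pb is the price buyers pay.
Supply in terms of pb becomes qs = -276 + 6.5(pb + 29) = -87.5 + 6.5pb. Setting this equal to demand: 942 - 8pb = -87.5 + 6.5pb, so pb = 71.
Sellers receive ps = 71 + 29 = 100; q' = 942 − 8·71 = 374.
Government outlay = subsidy × quantity = 29 × 374 = 10846.

Government cost = €10846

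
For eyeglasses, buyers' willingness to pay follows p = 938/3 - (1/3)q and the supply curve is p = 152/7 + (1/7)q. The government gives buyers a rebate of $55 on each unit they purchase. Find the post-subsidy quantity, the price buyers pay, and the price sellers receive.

q' = 726.5; buyers pay $70.5; sellers receive $125.5

Pre-subsidy: 938/3 - (1/3)q = 152/7 + (1/7)q gives q* = 611 and p* = 109.
With the rebate, buyers effectively pay pb = ps − 55, where ps is the price sellers receive.
On the curves, pb = 938/3 - (1/3)q and ps = 152/7 + (1/7)q; the wedge ps − pb = 55 gives 152/7 + (1/7)q − (938/3 - (1/3)q) = 55, so q' = 726.5.
Then pb = 938/3 − (1/3)·726.5 = 70.5 and ps = 152/7 + (1/7)·726.5 = 125.5.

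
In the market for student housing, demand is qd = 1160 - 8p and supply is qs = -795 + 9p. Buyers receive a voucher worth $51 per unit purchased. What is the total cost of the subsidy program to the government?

Pre-subsidy: 1160 - 8p = -795 + 9p gives p* = 115, q* = 240.
With the rebate, buyers effectively pay pb = ps − 51, where ps is the price sellers receive.
Demand in terms of ps becomes qd = 1160 − 8(ps − 51) = 1568 - 8ps. Setting this equal to supply: 1568 - 8ps = -795 + 9ps, so ps = 139.
Buyers pay pb = 139 − 51 = 88; q' = -795 + 9·139 = 456.
Government outlay = subsidy × quantity = 51 × 456 = 23256.

Government cost = $23256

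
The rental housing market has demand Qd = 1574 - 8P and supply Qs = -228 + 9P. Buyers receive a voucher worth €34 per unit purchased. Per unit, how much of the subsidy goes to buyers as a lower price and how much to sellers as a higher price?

Pre-subsidy: 1574 - 8P = -228 + 9P gives P* = 106, Q* = 726.
With the rebate, buyers effectively pay Pb = Ps − 34, where Ps is the price sellers receive.
Demand in terms of Ps becomes Qd = 1574 − 8(Ps − 34) = 1846 - 8Ps. Setting this equal to supply: 1846 - 8Ps = -228 + 9Ps, so Ps = 122.
Buyers pay Pb = 122 − 34 = 88; Q' = -228 + 9·122 = 870.
Buyers' price falls by P* − Pb = 106 − 88 = 18; sellers' price rises by Ps − P* = 122 − 106 = 16.

Buyers gain €18 per unit; sellers gain €16 per unit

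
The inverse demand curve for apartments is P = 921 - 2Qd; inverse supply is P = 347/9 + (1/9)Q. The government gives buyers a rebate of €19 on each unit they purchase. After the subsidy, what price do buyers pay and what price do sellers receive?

Pre-subsidy: 921 - 2Q = 347/9 + (1/9)Q gives Q* = 418 and P* = 85.
With the rebate, buyers effectively pay Pb = Ps − 19, where Ps is the price sellers receive.
On the curves, Pb = 921 - 2Q and Ps = 347/9 + (1/9)Q; the wedge Ps − Pb = 19 gives 347/9 + (1/9)Q − (921 - 2Q) = 19, so Q' = 427.
Then Pb = 921 − 2·427 = 67 and Ps = 347/9 + (1/9)·427 = 86.

Buyers pay €67; sellers receive €86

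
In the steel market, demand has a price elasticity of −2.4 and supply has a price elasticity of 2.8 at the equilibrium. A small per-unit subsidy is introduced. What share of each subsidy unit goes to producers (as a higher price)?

Producer share = 6/13

For a small subsidy around the equilibrium, the benefit split depends on the relative slopes, which at a point are proportional to the elasticities.
Buyer share = εs/(εs + |εd|) = 2.8/(2.8 + 2.4) = 7/13; seller share = |εd|/(εs + |εd|) = 6/13.
So producers capture 6/13 of the subsidy.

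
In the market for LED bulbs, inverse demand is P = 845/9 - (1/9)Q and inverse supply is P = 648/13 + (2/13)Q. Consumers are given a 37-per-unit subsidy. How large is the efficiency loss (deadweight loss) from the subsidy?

Deadweight loss = 160173/62

Pre-subsidy: 845/9 - (1/9)Q = 648/13 + (2/13)Q gives Q* = 5153/31 and P* = 2338/31.
With the rebate, buyers effectively pay Pb = Ps − 37, where Ps is the price sellers receive.
On the curves, Pb = 845/9 - (1/9)Q and Ps = 648/13 + (2/13)Q; the wedge Ps − Pb = 37 gives 648/13 + (2/13)Q − (845/9 - (1/9)Q) = 37, so Q' = 9482/31.
Then Pb = 845/9 − (1/9)·(9482/31) = 1857/31 and Ps = 648/13 + (2/13)·(9482/31) = 3004/31.
The subsidy expands output by 9482/31 − 5153/31 = 4329/31 past the efficient level; on those units the gap between marginal cost and willingness to pay runs from 0 up to 37.
DWL = ½ × 37 × 4329/31 = 160173/62.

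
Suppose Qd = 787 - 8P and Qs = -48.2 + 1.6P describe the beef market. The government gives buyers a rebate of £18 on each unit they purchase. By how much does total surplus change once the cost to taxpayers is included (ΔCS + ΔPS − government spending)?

Net change in total surplus = -£216

Pre-subsidy: 787 - 8P = -48.2 + 1.6P gives P* = 87, Q* = 91.
With the rebate, buyers effectively pay Pb = Ps − 18, where Ps is the price sellers receive.
Demand in terms of Ps becomes Qd = 787 − 8(Ps − 18) = 931 - 8Ps. Setting this equal to supply: 931 - 8Ps = -48.2 + 1.6Ps, so Ps = 102.
Buyers pay Pb = 102 − 18 = 84; Q' = -48.2 + 1.6·102 = 115.
ΔCS = ½(91 + 115)(87 − 84) = 309; ΔPS = ½(91 + 115)(102 − 87) = 1545.
Government spending = 18 × 115 = 2070.
Net change = 309 + 1545 − 2070 = -216. The loss equals the DWL triangle ½·18·24.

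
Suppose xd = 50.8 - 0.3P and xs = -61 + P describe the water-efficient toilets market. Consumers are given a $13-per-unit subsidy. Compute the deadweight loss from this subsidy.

Pre-subsidy: 50.8 - 0.3P = -61 + P gives P* = 86, x* = 25.
With the rebate, buyers effectively pay Pb = Ps − 13, where Ps is the price sellers receive.
Demand in terms of Ps becomes xd = 50.8 − 0.3(Ps − 13) = 54.7 - 0.3Ps. Setting this equal to supply: 54.7 - 0.3Ps = -61 + Ps, so Ps = 89.
Buyers pay Pb = 89 − 13 = 76; x' = -61 + 1·89 = 28.
The subsidy expands output by 28 − 25 = 3 past the efficient level; on those units the gap between marginal cost and willingness to pay runs from 0 up to 13.
DWL = ½ × 13 × 3 = 19.5.

Deadweight loss = $19.5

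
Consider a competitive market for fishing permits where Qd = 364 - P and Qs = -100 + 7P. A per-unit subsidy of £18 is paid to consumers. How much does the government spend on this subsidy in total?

Government cost = £5791.5

Pre-subsidy: 364 - P = -100 + 7P gives P* = 58, Q* = 306.
With the rebate, buyers effectively pay Pb = Ps − 18, where Ps is the price sellers receive.
Demand in terms of Ps becomes Qd = 364 − 1(Ps − 18) = 382 - Ps. Setting this equal to supply: 382 - Ps = -100 + 7Ps, so Ps = 60.25.
Buyers pay Pb = 60.25 − 18 = 42.25; Q' = -100 + 7·60.25 = 321.75.
Government outlay = subsidy × quantity = 18 × 321.75 = 5791.5.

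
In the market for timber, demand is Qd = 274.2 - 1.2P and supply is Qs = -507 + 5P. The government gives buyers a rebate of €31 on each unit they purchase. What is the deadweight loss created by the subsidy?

Pre-subsidy: 274.2 - 1.2P = -507 + 5P gives P* = 126, Q* = 123.
With the rebate, buyers effectively pay Pb = Ps − 31, where Ps is the price sellers receive.
Demand in terms of Ps becomes Qd = 274.2 − 1.2(Ps − 31) = 311.4 - 1.2Ps. Setting this equal to supply: 311.4 - 1.2Ps = -507 + 5Ps, so Ps = 132.
Buyers pay Pb = 132 − 31 = 101; Q' = -507 + 5·132 = 153.
The subsidy expands output by 153 − 123 = 30 past the efficient level; on those units the gap between marginal cost and willingness to pay runs from 0 up to 31.
DWL = ½ × 31 × 30 = 465.

Deadweight loss = €465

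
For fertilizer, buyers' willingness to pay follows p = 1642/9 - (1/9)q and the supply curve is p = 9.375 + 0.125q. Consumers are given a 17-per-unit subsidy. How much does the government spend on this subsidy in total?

Pre-subsidy: 1642/9 - (1/9)q = 9.375 + 0.125q gives q* = 733 and p* = 101.
With the rebate, buyers effectively pay pb = ps − 17, where ps is the price sellers receive.
On the curves, pb = 1642/9 - (1/9)q and ps = 9.375 + 0.125q; the wedge ps − pb = 17 gives 9.375 + 0.125q − (1642/9 - (1/9)q) = 17, so q' = 805.
Then pb = 1642/9 − (1/9)·805 = 93 and ps = 9.375 + 0.125·805 = 110.
Government outlay = subsidy × quantity = 17 × 805 = 13685.

Government cost = 13685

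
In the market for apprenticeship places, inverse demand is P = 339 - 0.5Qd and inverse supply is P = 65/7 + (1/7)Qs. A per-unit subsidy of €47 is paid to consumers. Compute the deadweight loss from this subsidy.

Pre-subsidy: 339 - 0.5Q = 65/7 + (1/7)Q gives Q* = 4616/9 and P* = 743/9.
With the rebate, buyers effectively pay Pb = Ps − 47, where Ps is the price sellers receive.
On the curves, Pb = 339 - 0.5Q and Ps = 65/7 + (1/7)Q; the wedge Ps − Pb = 47 gives 65/7 + (1/7)Q − (339 - 0.5Q) = 47, so Q' = 586.
Then Pb = 339 − 0.5·586 = 46 and Ps = 65/7 + (1/7)·586 = 93.
The subsidy expands output by 586 − 4616/9 = 658/9 past the efficient level; on those units the gap between marginal cost and willingness to pay runs from 0 up to 47.
DWL = ½ × 47 × 658/9 = 15463/9.

Deadweight loss = 15463/9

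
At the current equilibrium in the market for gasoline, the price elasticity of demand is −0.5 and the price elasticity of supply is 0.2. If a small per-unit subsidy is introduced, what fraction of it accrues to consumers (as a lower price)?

Consumer share = 2/7

For a small subsidy around the equilibrium, the benefit split depends on the relative slopes, which at a point are proportional to the elasticities.
Buyer share = εs/(εs + |εd|) = 0.2/(0.2 + 0.5) = 2/7; seller share = |εd|/(εs + |εd|) = 5/7.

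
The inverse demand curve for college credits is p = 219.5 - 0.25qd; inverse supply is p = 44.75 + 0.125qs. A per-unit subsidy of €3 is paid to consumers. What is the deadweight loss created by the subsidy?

Pre-subsidy: 219.5 - 0.25q = 44.75 + 0.125q gives q* = 466 and p* = 103.
With the rebate, buyers effectively pay pb = ps − 3, where ps is the price sellers receive.
On the curves, pb = 219.5 - 0.25q and ps = 44.75 + 0.125q; the wedge ps − pb = 3 gives 44.75 + 0.125q − (219.5 - 0.25q) = 3, so q' = 474.
Then pb = 219.5 − 0.25·474 = 101 and ps = 44.75 + 0.125·474 = 104.
The subsidy expands output by 474 − 466 = 8 past the efficient level; on those units the gap between marginal cost and willingness to pay runs from 0 up to 3.
DWL = ½ × 3 × 8 = 12.

Deadweight loss = €12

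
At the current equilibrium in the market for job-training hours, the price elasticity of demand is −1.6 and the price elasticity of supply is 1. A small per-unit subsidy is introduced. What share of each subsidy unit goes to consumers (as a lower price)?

Consumer share = 5/13

For a small subsidy around the equilibrium, the benefit split depends on the relative slopes, which at a point are proportional to the elasticities.
Buyer share = εs/(εs + |εd|) = 1/(1 + 1.6) = 5/13; seller share = |εd|/(εs + |εd|) = 8/13.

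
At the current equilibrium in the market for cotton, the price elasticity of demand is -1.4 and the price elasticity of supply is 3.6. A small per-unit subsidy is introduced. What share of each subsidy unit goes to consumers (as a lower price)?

Consumer share = 0.72

For a small subsidy around the equilibrium, the benefit split depends on the relative slopes, which at a point are proportional to the elasticities.
Buyer share = εs/(εs + |εd|) = 3.6/(3.6 + 1.4) = 0.72; seller share = |εd|/(εs + |εd|) = 0.28.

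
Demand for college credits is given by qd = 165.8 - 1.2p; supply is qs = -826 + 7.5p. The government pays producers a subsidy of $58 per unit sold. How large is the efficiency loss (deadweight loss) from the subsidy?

Pre-subsidy: 165.8 - 1.2p = -826 + 7.5p gives p* = 114, q* = 29.
With the subsidy, sellers receive ps = pb + 58 for each unit, where pb is the price buyers pay.
Supply in terms of pb becomes qs = -826 + 7.5(pb + 58) = -391 + 7.5pb. Setting this equal to demand: 165.8 - 1.2pb = -391 + 7.5pb, so pb = 64.
Sellers receive ps = 64 + 58 = 122; q' = 165.8 − 1.2·64 = 89.
The subsidy expands output by 89 − 29 = 60 past the efficient level; on those units the gap between marginal cost and willingness to pay runs from 0 up to 58.
DWL = ½ × 58 × 60 = 1740.

Deadweight loss = $1740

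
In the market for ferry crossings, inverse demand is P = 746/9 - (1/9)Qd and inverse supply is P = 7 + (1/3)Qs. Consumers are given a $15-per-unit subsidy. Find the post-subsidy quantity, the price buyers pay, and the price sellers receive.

Pre-subsidy: 746/9 - (1/9)Q = 7 + (1/3)Q gives Q* = 170.75 and P* = 767/12.
With the rebate, buyers effectively pay Pb = Ps − 15, where Ps is the price sellers receive.
On the curves, Pb = 746/9 - (1/9)Q and Ps = 7 + (1/3)Q; the wedge Ps − Pb = 15 gives 7 + (1/3)Q − (746/9 - (1/9)Q) = 15, so Q' = 204.5.
Then Pb = 746/9 − (1/9)·204.5 = 361/6 and Ps = 7 + (1/3)·204.5 = 451/6.

Q' = 204.5; buyers pay 361/6; sellers receive 451/6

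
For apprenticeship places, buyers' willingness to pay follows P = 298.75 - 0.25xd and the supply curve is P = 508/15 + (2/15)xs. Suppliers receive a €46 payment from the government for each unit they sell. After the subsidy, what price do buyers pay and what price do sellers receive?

Buyers pay €96; sellers receive €142

Pre-subsidy: 298.75 - 0.25x = 508/15 + (2/15)x gives x* = 691 and P* = 126.
With the subsidy, sellers receive Ps = Pb + 46 for each unit, where Pb is the price buyers pay.
On the curves, Pb = 298.75 - 0.25x and Ps = 508/15 + (2/15)x; the wedge Ps − Pb = 46 gives 508/15 + (2/15)x − (298.75 - 0.25x) = 46, so x' = 811.
Then Pb = 298.75 − 0.25·811 = 96 and Ps = 508/15 + (2/15)·811 = 142.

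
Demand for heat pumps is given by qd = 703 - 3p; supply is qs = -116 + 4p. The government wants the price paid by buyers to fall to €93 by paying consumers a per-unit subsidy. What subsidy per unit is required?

At a buyer price of 93, quantity demanded is 703 − 3·93 = 424.
Sellers supply 424 only when they receive ps with -116 + 4·ps = 424, i.e. ps = 135.
s = ps − pb = 135 − 93 = 42.

Required subsidy s = €42 per unit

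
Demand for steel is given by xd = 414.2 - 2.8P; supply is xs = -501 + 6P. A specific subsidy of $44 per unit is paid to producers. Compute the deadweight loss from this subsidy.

Deadweight loss = $1848

Pre-subsidy: 414.2 - 2.8P = -501 + 6P gives P* = 104, x* = 123.
With the subsidy, sellers receive Ps = Pb + 44 for each unit, where Pb is the price buyers pay.
Supply in terms of Pb becomes xs = -501 + 6(Pb + 44) = -237 + 6Pb. Setting this equal to demand: 414.2 - 2.8Pb = -237 + 6Pb, so Pb = 74.
Sellers receive Ps = 74 + 44 = 118; x' = 414.2 − 2.8·74 = 207.
The subsidy expands output by 207 − 123 = 84 past the efficient level; on those units the gap between marginal cost and willingness to pay runs from 0 up to 44.
DWL = ½ × 44 × 84 = 1848.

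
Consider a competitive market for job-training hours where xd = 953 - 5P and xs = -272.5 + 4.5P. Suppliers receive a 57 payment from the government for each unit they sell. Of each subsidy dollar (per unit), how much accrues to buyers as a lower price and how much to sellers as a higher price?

Pre-subsidy: 953 - 5P = -272.5 + 4.5P gives P* = 129, x* = 308.
With the subsidy, sellers receive Ps = Pb + 57 for each unit, where Pb is the price buyers pay.
Supply in terms of Pb becomes xs = -272.5 + 4.5(Pb + 57) = -16 + 4.5Pb. Setting this equal to demand: 953 - 5Pb = -16 + 4.5Pb, so Pb = 102.
Sellers receive Ps = 102 + 57 = 159; x' = 953 − 5·102 = 443.
Buyers' price falls by P* − Pb = 129 − 102 = 27; sellers' price rises by Ps − P* = 159 − 129 = 30.

Buyers gain 27 per unit; sellers gain 30 per unit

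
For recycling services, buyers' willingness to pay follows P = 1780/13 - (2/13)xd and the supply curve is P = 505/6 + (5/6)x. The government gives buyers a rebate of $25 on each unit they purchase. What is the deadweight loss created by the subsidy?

Deadweight loss = 24375/77

Pre-subsidy: 1780/13 - (2/13)x = 505/6 + (5/6)x gives x* = 4115/77 and P* = 9910/77.
With the rebate, buyers effectively pay Pb = Ps − 25, where Ps is the price sellers receive.
On the curves, Pb = 1780/13 - (2/13)x and Ps = 505/6 + (5/6)x; the wedge Ps − Pb = 25 gives 505/6 + (5/6)x − (1780/13 - (2/13)x) = 25, so x' = 6065/77.
Then Pb = 1780/13 − (2/13)·(6065/77) = 9610/77 and Ps = 505/6 + (5/6)·(6065/77) = 11535/77.
The subsidy expands output by 6065/77 − 4115/77 = 1950/77 past the efficient level; on those units the gap between marginal cost and willingness to pay runs from 0 up to 25.
DWL = ½ × 25 × 1950/77 = 24375/77.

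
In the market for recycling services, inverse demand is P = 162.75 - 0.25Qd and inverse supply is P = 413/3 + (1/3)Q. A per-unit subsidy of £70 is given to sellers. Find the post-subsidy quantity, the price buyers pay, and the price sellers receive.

Pre-subsidy: 162.75 - 0.25Q = 413/3 + (1/3)Q gives Q* = 43 and P* = 152.
With the subsidy, sellers receive Ps = Pb + 70 for each unit, where Pb is the price buyers pay.
On the curves, Pb = 162.75 - 0.25Q and Ps = 413/3 + (1/3)Q; the wedge Ps − Pb = 70 gives 413/3 + (1/3)Q − (162.75 - 0.25Q) = 70, so Q' = 163.
Then Pb = 162.75 − 0.25·163 = 122 and Ps = 413/3 + (1/3)·163 = 192.

Q' = 163; buyers pay £122; sellers receive £192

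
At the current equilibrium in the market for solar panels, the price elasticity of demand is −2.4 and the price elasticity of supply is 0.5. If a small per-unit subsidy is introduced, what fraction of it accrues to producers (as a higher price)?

For a small subsidy around the equilibrium, the benefit split depends on the relative slopes, which at a point are proportional to the elasticities.
Buyer share = εs/(εs + |εd|) = 0.5/(0.5 + 2.4) = 5/29; seller share = |εd|/(εs + |εd|) = 24/29.
So producers capture 24/29 of the subsidy.

Producer share = 24/29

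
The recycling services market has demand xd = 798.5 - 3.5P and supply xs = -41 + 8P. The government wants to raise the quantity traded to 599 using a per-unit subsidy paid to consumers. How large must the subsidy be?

At x = 599, invert demand for the buyer price: Pb = (798.5 − 599)/3.5 = 57; invert supply for the seller price: Ps = (599 − (-41))/8 = 80.
The subsidy must fill the gap: s = Ps − Pb = 80 − 57 = 23.

Required subsidy s = 23 per unit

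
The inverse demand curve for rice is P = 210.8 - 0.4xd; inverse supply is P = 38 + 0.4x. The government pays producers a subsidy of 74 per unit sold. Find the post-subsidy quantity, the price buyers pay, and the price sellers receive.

x' = 308.5; buyers pay 87.4; sellers receive 161.4

Pre-subsidy: 210.8 - 0.4x = 38 + 0.4x gives x* = 216 and P* = 124.4.
With the subsidy, sellers receive Ps = Pb + 74 for each unit, where Pb is the price buyers pay.
On the curves, Pb = 210.8 - 0.4x and Ps = 38 + 0.4x; the wedge Ps − Pb = 74 gives 38 + 0.4x − (210.8 - 0.4x) = 74, so x' = 308.5.
Then Pb = 210.8 − 0.4·308.5 = 87.4 and Ps = 38 + 0.4·308.5 = 161.4.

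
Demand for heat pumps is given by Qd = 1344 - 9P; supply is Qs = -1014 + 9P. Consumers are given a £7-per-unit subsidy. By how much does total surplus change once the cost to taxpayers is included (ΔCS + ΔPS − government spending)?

Pre-subsidy: 1344 - 9P = -1014 + 9P gives P* = 131, Q* = 165.
With the rebate, buyers effectively pay Pb = Ps − 7, where Ps is the price sellers receive.
Demand in terms of Ps becomes Qd = 1344 − 9(Ps − 7) = 1407 - 9Ps. Setting this equal to supply: 1407 - 9Ps = -1014 + 9Ps, so Ps = 134.5.
Buyers pay Pb = 134.5 − 7 = 127.5; Q' = -1014 + 9·134.5 = 196.5.
ΔCS = ½(165 + 196.5)(131 − 127.5) = 632.625; ΔPS = ½(165 + 196.5)(134.5 − 131) = 632.625.
Government spending = 7 × 196.5 = 1375.5.
Net change = 632.625 + 632.625 − 1375.5 = -110.25. The loss equals the DWL triangle ½·7·31.5.

Net change in total surplus = -£110.25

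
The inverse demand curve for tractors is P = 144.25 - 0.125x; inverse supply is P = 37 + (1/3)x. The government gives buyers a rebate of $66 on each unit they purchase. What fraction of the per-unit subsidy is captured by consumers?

Consumer share = 3/11

Pre-subsidy: 144.25 - 0.125x = 37 + (1/3)x gives x* = 234 and P* = 115.
With the rebate, buyers effectively pay Pb = Ps − 66, where Ps is the price sellers receive.
On the curves, Pb = 144.25 - 0.125x and Ps = 37 + (1/3)x; the wedge Ps − Pb = 66 gives 37 + (1/3)x − (144.25 - 0.125x) = 66, so x' = 378.
Then Pb = 144.25 − 0.125·378 = 97 and Ps = 37 + (1/3)·378 = 163.
Buyers' price falls by P* − Pb = 115 − 97 = 18; sellers' price rises by Ps − P* = 163 − 115 = 48.
So consumers capture 18/66 = 3/11 of each unit of subsidy.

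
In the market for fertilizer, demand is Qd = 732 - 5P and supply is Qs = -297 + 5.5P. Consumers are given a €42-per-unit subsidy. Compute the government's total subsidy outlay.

Government cost = €14784

Pre-subsidy: 732 - 5P = -297 + 5.5P gives P* = 98, Q* = 242.
With the rebate, buyers effectively pay Pb = Ps − 42, where Ps is the price sellers receive.
Demand in terms of Ps becomes Qd = 732 − 5(Ps − 42) = 942 - 5Ps. Setting this equal to supply: 942 - 5Ps = -297 + 5.5Ps, so Ps = 118.
Buyers pay Pb = 118 − 42 = 76; Q' = -297 + 5.5·118 = 352.
Government outlay = subsidy × quantity = 42 × 352 = 14784.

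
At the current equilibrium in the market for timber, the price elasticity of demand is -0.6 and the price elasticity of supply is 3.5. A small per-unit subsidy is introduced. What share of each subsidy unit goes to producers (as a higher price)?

Producer share = 6/41

For a small subsidy around the equilibrium, the benefit split depends on the relative slopes, which at a point are proportional to the elasticities.
Buyer share = εs/(εs + |εd|) = 3.5/(3.5 + 0.6) = 35/41; seller share = |εd|/(εs + |εd|) = 6/41.
So producers capture 6/41 of the subsidy.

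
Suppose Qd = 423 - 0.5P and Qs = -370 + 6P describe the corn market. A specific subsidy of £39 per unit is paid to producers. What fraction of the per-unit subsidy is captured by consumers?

Pre-subsidy: 423 - 0.5P = -370 + 6P gives P* = 122, Q* = 362.
With the subsidy, sellers receive Ps = Pb + 39 for each unit, where Pb is the price buyers pay.
Supply in terms of Pb becomes Qs = -370 + 6(Pb + 39) = -136 + 6Pb. Setting this equal to demand: 423 - 0.5Pb = -136 + 6Pb, so Pb = 86.
Sellers receive Ps = 86 + 39 = 125; Q' = 423 − 0.5·86 = 380.
Buyers' price falls by P* − Pb = 122 − 86 = 36; sellers' price rises by Ps − P* = 125 − 122 = 3.
So consumers capture 36/39 = 12/13 of each unit of subsidy.

Consumer share = 12/13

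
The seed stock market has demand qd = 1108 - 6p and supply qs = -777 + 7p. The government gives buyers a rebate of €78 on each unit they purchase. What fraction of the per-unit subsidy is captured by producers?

Pre-subsidy: 1108 - 6p = -777 + 7p gives p* = 145, q* = 238.
With the rebate, buyers effectively pay pb = ps − 78, where ps is the price sellers receive.
Demand in terms of ps becomes qd = 1108 − 6(ps − 78) = 1576 - 6ps. Setting this equal to supply: 1576 - 6ps = -777 + 7ps, so ps = 181.
Buyers pay pb = 181 − 78 = 103; q' = -777 + 7·181 = 490.
Buyers' price falls by p* − pb = 145 − 103 = 42; sellers' price rises by ps − p* = 181 − 145 = 36.
So producers capture 36/78 = 6/13 of each unit of subsidy.

Producer share = 6/13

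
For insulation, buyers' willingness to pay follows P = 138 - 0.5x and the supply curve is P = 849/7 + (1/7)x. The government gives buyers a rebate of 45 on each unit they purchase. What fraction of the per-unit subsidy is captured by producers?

Pre-subsidy: 138 - 0.5x = 849/7 + (1/7)x gives x* = 26 and P* = 125.
With the rebate, buyers effectively pay Pb = Ps − 45, where Ps is the price sellers receive.
On the curves, Pb = 138 - 0.5x and Ps = 849/7 + (1/7)x; the wedge Ps − Pb = 45 gives 849/7 + (1/7)x − (138 - 0.5x) = 45, so x' = 96.
Then Pb = 138 − 0.5·96 = 90 and Ps = 849/7 + (1/7)·96 = 135.
Buyers' price falls by P* − Pb = 125 − 90 = 35; sellers' price rises by Ps − P* = 135 − 125 = 10.
So producers capture 10/45 = 2/9 of each unit of subsidy.

Producer share = 2/9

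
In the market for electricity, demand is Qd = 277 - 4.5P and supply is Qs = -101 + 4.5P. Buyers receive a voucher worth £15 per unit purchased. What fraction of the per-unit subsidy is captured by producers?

Producer share = 0.5

Pre-subsidy: 277 - 4.5P = -101 + 4.5P gives P* = 42, Q* = 88.
With the rebate, buyers effectively pay Pb = Ps − 15, where Ps is the price sellers receive.
Demand in terms of Ps becomes Qd = 277 − 4.5(Ps − 15) = 344.5 - 4.5Ps. Setting this equal to supply: 344.5 - 4.5Ps = -101 + 4.5Ps, so Ps = 49.5.
Buyers pay Pb = 49.5 − 15 = 34.5; Q' = -101 + 4.5·49.5 = 121.75.
Buyers' price falls by P* − Pb = 42 − 34.5 = 7.5; sellers' price rises by Ps − P* = 49.5 − 42 = 7.5.
So producers capture 7.5/15 = 0.5 of each unit of subsidy.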